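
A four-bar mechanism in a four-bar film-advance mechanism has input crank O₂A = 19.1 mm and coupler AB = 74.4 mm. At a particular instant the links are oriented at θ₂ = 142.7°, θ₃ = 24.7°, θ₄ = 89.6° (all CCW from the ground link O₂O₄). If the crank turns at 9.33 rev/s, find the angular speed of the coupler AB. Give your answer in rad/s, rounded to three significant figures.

ω₂ = 58.62 rad/s (from 9.33 rev/s).
Differentiating the loop-closure r₂e^{iθ₂}+r₃e^{iθ₃}=r₁+r₄e^{iθ₄} gives r₂ω₂e^{iθ₂}+r₃ω₃e^{iθ₃}=r₄ω₄e^{iθ₄}.
Eliminating the other unknown: ω₃ = r₂ω₂ sin(θ₄−θ₂) / [r₃ sin(θ₃−θ₄)].
Numerator sine = -0.79968; denominator sine = -0.90557.
Result = 0.0191·58.62·(-0.79968) / (0.0744·(-0.90557)) = +13.29 rad/s; magnitude 13.29 rad/s.

13.3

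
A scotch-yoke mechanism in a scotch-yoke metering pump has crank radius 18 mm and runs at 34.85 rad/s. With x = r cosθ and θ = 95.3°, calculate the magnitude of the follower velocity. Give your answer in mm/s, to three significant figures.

625

ω = 34.85 rad/s
x = r cosθ ⇒ ẋ = −rω sinθ.
|v| = rω|sinθ| = 0.018·34.85·|sin 95.3°| = 0.62462 m/s = 624.62 mm/s.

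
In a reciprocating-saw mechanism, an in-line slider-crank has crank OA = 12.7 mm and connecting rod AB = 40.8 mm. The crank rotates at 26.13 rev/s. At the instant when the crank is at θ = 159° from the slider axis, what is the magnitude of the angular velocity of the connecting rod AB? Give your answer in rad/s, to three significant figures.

ω = 164.2 rad/s (converted from 26.13 rev/s).
The rod makes angle φ with the slider axis where L sinφ = r sinθ; differentiating, L cosφ·φ̇ = r ω cosθ.
L cosφ = √(L² − r² sin²θ) = 0.040545 m.
|ω_rod| = r ω |cosθ| / √(L² − r² sin²θ) = 0.0127·164.2·0.93358/0.040545 = 48.01 rad/s.

48.0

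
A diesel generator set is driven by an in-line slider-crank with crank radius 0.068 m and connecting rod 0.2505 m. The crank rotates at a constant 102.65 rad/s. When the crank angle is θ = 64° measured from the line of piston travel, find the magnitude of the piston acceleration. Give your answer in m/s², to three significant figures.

ω = 102.7 rad/s
x(θ) = r cosθ + √(L² − r² sin²θ); with ω constant, a = ω²·d²x/dθ².
d²x/dθ² = −r cosθ − r²(cos2θ)/√u − r⁴ sin²2θ/(4u^{3/2}),  u = L² − r² sin²θ = 0.0590148 m².
Substituting r = 0.068 m, L = 0.2505 m, θ = 64°: d²x/dθ² = -0.018322 m.
a = ω²·d²x/dθ² = (102.7)²·(-0.018322) = -193.06 m/s²;  |a| = 193.06 m/s².

193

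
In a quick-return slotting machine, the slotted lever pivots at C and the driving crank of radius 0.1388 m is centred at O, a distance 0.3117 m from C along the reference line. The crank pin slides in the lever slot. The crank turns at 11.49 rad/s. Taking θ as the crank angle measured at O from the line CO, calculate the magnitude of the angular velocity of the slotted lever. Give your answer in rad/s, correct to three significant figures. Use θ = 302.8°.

ω = 11.49 rad/s
Crank pin A relative to C: A = (d + r cosθ, r sinθ); lever angle φ = atan2(r sinθ, d + r cosθ).
Differentiating tanφ: φ̇ = rω(d cosθ + r)/(d² + r² + 2dr cosθ).
d² + r² + 2dr cosθ = |CA|² = 0.163295 m²;  d cosθ + r = +0.30765 m.
|ω_lever| = |0.1388·11.49·+0.30765| / 0.163295 = 3.0046 rad/s.

3.00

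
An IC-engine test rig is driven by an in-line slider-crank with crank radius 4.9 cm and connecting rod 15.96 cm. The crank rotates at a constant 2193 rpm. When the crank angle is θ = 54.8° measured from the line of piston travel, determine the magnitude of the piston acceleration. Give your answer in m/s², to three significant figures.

ω = 2π·2193/60 = 229.7 rad/s
x(θ) = r cosθ + √(L² − r² sin²θ); with ω constant, a = ω²·d²x/dθ².
d²x/dθ² = −r cosθ − r²(cos2θ)/√u − r⁴ sin²2θ/(4u^{3/2}),  u = L² − r² sin²θ = 0.023869 m².
Substituting r = 0.049 m, L = 0.1596 m, θ = 54.8°: d²x/dθ² = -0.023379 m.
a = ω²·d²x/dθ² = (229.7)²·(-0.023379) = -1233 m/s²;  |a| = 1233 m/s².

1230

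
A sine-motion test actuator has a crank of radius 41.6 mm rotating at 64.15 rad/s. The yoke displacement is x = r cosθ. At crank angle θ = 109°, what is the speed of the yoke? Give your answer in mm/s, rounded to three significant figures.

2520

ω = 64.15 rad/s
x = r cosθ ⇒ ẋ = −rω sinθ.
|v| = rω|sinθ| = 0.0416·64.15·|sin 109°| = 2.5232 m/s = 2523.2 mm/s.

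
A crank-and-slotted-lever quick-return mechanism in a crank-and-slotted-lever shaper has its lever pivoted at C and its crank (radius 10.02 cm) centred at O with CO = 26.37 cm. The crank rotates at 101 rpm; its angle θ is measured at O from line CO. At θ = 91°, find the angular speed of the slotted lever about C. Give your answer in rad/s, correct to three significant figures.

1.29

ω = 10.58 rad/s (from 101 rpm).
Crank pin A relative to C: A = (d + r cosθ, r sinθ); lever angle φ = atan2(r sinθ, d + r cosθ).
Differentiating tanφ: φ̇ = rω(d cosθ + r)/(d² + r² + 2dr cosθ).
d² + r² + 2dr cosθ = |CA|² = 0.0786554 m²;  d cosθ + r = +0.095598 m.
|ω_lever| = |0.1002·10.58·+0.095598| / 0.0786554 = 1.2881 rad/s.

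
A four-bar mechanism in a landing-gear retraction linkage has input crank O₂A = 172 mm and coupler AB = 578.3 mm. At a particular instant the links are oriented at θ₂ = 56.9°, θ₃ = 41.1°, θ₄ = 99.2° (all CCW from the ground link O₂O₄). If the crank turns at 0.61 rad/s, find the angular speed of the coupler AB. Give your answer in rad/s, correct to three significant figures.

ω₂ = 0.61 rad/s
Differentiating the loop-closure r₂e^{iθ₂}+r₃e^{iθ₃}=r₁+r₄e^{iθ₄} gives r₂ω₂e^{iθ₂}+r₃ω₃e^{iθ₃}=r₄ω₄e^{iθ₄}.
Eliminating the other unknown: ω₃ = r₂ω₂ sin(θ₄−θ₂) / [r₃ sin(θ₃−θ₄)].
Numerator sine = +0.67301; denominator sine = -0.84897.
Result = 0.172·0.61·(+0.67301) / (0.5783·(-0.84897)) = -0.14383 rad/s; magnitude 0.14383 rad/s.

0.144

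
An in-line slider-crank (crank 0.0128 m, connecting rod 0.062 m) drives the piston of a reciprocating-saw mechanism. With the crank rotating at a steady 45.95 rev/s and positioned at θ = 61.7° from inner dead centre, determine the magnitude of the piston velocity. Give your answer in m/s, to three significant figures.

3.58

ω = 2π·46 = 288.7 rad/s
For an in-line slider-crank, x = r cosθ + √(L² − r² sin²θ), so v = −rω sinθ·[1 + r cosθ/√(L² − r² sin²θ)].
With r = 0.0128 m, L = 0.062 m, θ = 61.7°: √(L² − r² sin²θ) = 0.060967 m.
v = −0.0128·288.7·0.88048·[1 + 0.0128·0.47409/0.060967] = -3.5777 m/s.
|v| = 3.5777 m/s.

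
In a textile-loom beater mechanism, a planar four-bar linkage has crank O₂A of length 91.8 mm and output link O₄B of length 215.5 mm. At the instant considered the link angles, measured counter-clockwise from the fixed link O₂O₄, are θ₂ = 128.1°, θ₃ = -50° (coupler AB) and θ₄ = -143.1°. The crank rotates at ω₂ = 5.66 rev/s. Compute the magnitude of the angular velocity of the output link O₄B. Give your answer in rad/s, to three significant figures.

0.503

ω₂ = 35.56 rad/s (from 5.66 rev/s).
Differentiating the loop-closure r₂e^{iθ₂}+r₃e^{iθ₃}=r₁+r₄e^{iθ₄} gives r₂ω₂e^{iθ₂}+r₃ω₃e^{iθ₃}=r₄ω₄e^{iθ₄}.
Eliminating the other unknown: ω₄ = r₂ω₂ sin(θ₂−θ₃) / [r₄ sin(θ₄−θ₃)].
Numerator sine = +0.03316; denominator sine = -0.99854.
Result = 0.0918·35.56·(+0.03316) / (0.2155·(-0.99854)) = -0.50301 rad/s; magnitude 0.50301 rad/s.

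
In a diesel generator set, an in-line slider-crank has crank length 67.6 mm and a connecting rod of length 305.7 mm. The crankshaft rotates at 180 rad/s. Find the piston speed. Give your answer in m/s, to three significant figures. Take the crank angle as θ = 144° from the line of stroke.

ω = 180 rad/s
For an in-line slider-crank, x = r cosθ + √(L² − r² sin²θ), so v = −rω sinθ·[1 + r cosθ/√(L² − r² sin²θ)].
With r = 0.0676 m, L = 0.3057 m, θ = 144°: √(L² − r² sin²θ) = 0.30311 m.
v = −0.0676·180·0.58779·[1 + 0.0676·-0.80902/0.30311] = -5.8617 m/s.
|v| = 5.8617 m/s.

5.86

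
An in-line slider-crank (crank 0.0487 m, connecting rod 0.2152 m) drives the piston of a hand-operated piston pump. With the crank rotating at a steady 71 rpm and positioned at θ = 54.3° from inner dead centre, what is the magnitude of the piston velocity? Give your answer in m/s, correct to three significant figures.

0.334

ω = 2π·71/60 = 7.435 rad/s
For an in-line slider-crank, x = r cosθ + √(L² − r² sin²θ), so v = −rω sinθ·[1 + r cosθ/√(L² − r² sin²θ)].
With r = 0.0487 m, L = 0.2152 m, θ = 54.3°: √(L² − r² sin²θ) = 0.21153 m.
v = −0.0487·7.435·0.81208·[1 + 0.0487·0.58354/0.21153] = -0.33355 m/s.
|v| = 0.33355 m/s.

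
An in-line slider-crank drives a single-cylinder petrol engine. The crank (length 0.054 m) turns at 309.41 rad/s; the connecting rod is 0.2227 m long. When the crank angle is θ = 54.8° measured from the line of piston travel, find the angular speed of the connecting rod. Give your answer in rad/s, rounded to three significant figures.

ω = 309.4 rad/s
The rod makes angle φ with the slider axis where L sinφ = r sinθ; differentiating, L cosφ·φ̇ = r ω cosθ.
L cosφ = √(L² − r² sin²θ) = 0.21828 m.
|ω_rod| = r ω |cosθ| / √(L² − r² sin²θ) = 0.054·309.4·0.57643/0.21828 = 44.122 rad/s.

44.1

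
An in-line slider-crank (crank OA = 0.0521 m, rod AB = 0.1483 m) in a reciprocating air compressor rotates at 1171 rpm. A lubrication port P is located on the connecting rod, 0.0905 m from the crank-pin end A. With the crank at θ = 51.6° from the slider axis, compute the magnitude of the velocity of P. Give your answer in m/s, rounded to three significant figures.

5.91

ω = 122.6 rad/s.  Crank-pin speed |V_A| = rω = 6.3889 m/s, perpendicular to OA.
Rod angle: sinφ = −(r/L) sinθ ⇒ φ = -15.981°; ω_rod = −rω cosθ/√(L²−r²sin²θ) = -27.835 rad/s.
V_P = V_A + ω_rod × AP, with AP = 0.0905 m along the rod.
Components: V_Px = −rω sinθ − a·ω_rod·sinφ = -5.7005 m/s;  V_Py = rω cosθ + a·ω_rod·cosφ = +1.5467 m/s.
|V_P| = √(V_Px² + V_Py²) = 5.9066 m/s.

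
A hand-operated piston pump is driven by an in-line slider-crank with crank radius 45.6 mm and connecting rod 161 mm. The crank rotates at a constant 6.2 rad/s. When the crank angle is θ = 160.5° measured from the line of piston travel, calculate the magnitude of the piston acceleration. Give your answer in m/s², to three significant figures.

1.26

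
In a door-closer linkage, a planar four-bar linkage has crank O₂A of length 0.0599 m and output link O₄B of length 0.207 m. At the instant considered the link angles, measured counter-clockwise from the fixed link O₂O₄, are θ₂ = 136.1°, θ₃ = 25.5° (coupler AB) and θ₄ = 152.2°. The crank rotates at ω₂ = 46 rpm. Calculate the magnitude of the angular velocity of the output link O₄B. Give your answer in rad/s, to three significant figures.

1.63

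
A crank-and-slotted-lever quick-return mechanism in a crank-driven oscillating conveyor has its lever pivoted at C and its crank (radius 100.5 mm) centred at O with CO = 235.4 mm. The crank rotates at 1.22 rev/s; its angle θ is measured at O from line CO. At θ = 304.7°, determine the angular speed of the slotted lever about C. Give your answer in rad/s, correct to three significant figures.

1.95

ω = 7.665 rad/s (from 1.22 rev/s).
Crank pin A relative to C: A = (d + r cosθ, r sinθ); lever angle φ = atan2(r sinθ, d + r cosθ).
Differentiating tanφ: φ̇ = rω(d cosθ + r)/(d² + r² + 2dr cosθ).
d² + r² + 2dr cosθ = |CA|² = 0.0924491 m²;  d cosθ + r = +0.23451 m.
|ω_lever| = |0.1005·7.665·+0.23451| / 0.0924491 = 1.9542 rad/s.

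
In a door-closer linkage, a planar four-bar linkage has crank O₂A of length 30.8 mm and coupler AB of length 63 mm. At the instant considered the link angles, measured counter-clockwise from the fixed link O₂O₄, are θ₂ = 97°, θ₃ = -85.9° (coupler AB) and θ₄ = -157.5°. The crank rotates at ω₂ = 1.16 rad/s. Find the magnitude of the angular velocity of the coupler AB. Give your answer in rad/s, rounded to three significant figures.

ω₂ = 1.16 rad/s
Differentiating the loop-closure r₂e^{iθ₂}+r₃e^{iθ₃}=r₁+r₄e^{iθ₄} gives r₂ω₂e^{iθ₂}+r₃ω₃e^{iθ₃}=r₄ω₄e^{iθ₄}.
Eliminating the other unknown: ω₃ = r₂ω₂ sin(θ₄−θ₂) / [r₃ sin(θ₃−θ₄)].
Numerator sine = +0.96363; denominator sine = +0.94888.
Result = 0.0308·1.16·(+0.96363) / (0.063·(+0.94888)) = +0.57593 rad/s; magnitude 0.57593 rad/s.

0.576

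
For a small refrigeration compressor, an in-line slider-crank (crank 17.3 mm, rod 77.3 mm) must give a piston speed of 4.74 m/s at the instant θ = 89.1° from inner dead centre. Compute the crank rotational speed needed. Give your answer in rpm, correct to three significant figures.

For an in-line slider-crank, |v_piston| = rω|sinθ|·[1 + r cosθ/√(L² − r² sin²θ)].
With r = 0.0173 m, L = 0.0773 m, θ = 89.1°: the bracketed kinematic factor |dx/dθ| = 0.01736 m.
ω = v/|dx/dθ| = 4.74/0.01736 = 273.04 rad/s.
N = 60ω/(2π) = 2607.3 rpm.

2610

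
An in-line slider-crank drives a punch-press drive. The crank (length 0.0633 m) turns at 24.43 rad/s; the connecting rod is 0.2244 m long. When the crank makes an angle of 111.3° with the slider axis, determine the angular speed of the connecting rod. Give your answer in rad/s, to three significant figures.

2.59

ω = 24.43 rad/s
The rod makes angle φ with the slider axis where L sinφ = r sinθ; differentiating, L cosφ·φ̇ = r ω cosθ.
L cosφ = √(L² − r² sin²θ) = 0.21651 m.
|ω_rod| = r ω |cosθ| / √(L² − r² sin²θ) = 0.0633·24.43·0.36325/0.21651 = 2.5945 rad/s.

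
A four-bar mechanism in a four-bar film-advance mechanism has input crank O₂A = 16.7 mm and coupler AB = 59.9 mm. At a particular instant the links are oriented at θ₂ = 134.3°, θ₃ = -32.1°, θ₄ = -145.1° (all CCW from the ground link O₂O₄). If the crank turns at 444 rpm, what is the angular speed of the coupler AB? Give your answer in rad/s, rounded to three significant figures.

13.9

ω₂ = 46.5 rad/s (from 444 rpm).
Differentiating the loop-closure r₂e^{iθ₂}+r₃e^{iθ₃}=r₁+r₄e^{iθ₄} gives r₂ω₂e^{iθ₂}+r₃ω₃e^{iθ₃}=r₄ω₄e^{iθ₄}.
Eliminating the other unknown: ω₃ = r₂ω₂ sin(θ₄−θ₂) / [r₃ sin(θ₃−θ₄)].
Numerator sine = +0.98657; denominator sine = +0.92050.
Result = 0.0167·46.5·(+0.98657) / (0.0599·(+0.92050)) = +13.893 rad/s; magnitude 13.893 rad/s.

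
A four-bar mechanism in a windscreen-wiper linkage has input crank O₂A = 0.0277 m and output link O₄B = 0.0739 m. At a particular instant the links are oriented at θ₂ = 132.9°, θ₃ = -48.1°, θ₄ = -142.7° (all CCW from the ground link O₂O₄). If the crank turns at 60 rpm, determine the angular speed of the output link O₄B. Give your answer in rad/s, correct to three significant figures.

ω₂ = 6.283 rad/s (from 60 rpm).
Differentiating the loop-closure r₂e^{iθ₂}+r₃e^{iθ₃}=r₁+r₄e^{iθ₄} gives r₂ω₂e^{iθ₂}+r₃ω₃e^{iθ₃}=r₄ω₄e^{iθ₄}.
Eliminating the other unknown: ω₄ = r₂ω₂ sin(θ₂−θ₃) / [r₄ sin(θ₄−θ₃)].
Numerator sine = -0.01745; denominator sine = -0.99678.
Result = 0.0277·6.283·(-0.01745) / (0.0739·(-0.99678)) = +0.041236 rad/s; magnitude 0.041236 rad/s.

0.0412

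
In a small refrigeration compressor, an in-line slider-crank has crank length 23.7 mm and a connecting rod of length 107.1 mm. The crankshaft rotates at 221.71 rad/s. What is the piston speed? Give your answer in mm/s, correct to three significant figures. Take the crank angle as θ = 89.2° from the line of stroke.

ω = 221.7 rad/s
For an in-line slider-crank, x = r cosθ + √(L² − r² sin²θ), so v = −rω sinθ·[1 + r cosθ/√(L² − r² sin²θ)].
With r = 0.0237 m, L = 0.1071 m, θ = 89.2°: √(L² − r² sin²θ) = 0.10445 m.
v = −0.0237·221.7·0.99990·[1 + 0.0237·0.01396/0.10445] = -5.2707 m/s.
|v| = 5.2707 m/s = 5270.7 mm/s.

5270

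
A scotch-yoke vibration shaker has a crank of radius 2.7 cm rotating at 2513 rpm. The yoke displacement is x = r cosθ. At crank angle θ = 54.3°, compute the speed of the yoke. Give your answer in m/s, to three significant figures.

ω = 263.2 rad/s (from 2513 rpm).
x = r cosθ ⇒ ẋ = −rω sinθ.
|v| = rω|sinθ| = 0.027·263.2·|sin 54.3°| = 5.7701 m/s.

5.77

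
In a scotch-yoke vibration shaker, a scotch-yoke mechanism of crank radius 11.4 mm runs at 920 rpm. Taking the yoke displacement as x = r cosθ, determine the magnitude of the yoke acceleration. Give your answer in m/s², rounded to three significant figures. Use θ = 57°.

57.6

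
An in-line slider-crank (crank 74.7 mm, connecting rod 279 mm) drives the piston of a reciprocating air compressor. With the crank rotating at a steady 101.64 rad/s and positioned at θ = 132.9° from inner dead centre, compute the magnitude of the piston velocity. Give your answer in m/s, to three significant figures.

ω = 101.6 rad/s
For an in-line slider-crank, x = r cosθ + √(L² − r² sin²θ), so v = −rω sinθ·[1 + r cosθ/√(L² − r² sin²θ)].
With r = 0.0747 m, L = 0.279 m, θ = 132.9°: √(L² − r² sin²θ) = 0.27358 m.
v = −0.0747·101.6·0.73254·[1 + 0.0747·-0.68072/0.27358] = -4.5281 m/s.
|v| = 4.5281 m/s.

4.53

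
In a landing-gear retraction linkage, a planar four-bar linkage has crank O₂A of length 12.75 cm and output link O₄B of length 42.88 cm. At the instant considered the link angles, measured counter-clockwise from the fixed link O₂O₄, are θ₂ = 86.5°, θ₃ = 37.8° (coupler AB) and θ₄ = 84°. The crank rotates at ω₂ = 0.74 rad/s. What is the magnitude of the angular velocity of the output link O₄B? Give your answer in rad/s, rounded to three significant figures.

0.229

ω₂ = 0.74 rad/s
Differentiating the loop-closure r₂e^{iθ₂}+r₃e^{iθ₃}=r₁+r₄e^{iθ₄} gives r₂ω₂e^{iθ₂}+r₃ω₃e^{iθ₃}=r₄ω₄e^{iθ₄}.
Eliminating the other unknown: ω₄ = r₂ω₂ sin(θ₂−θ₃) / [r₄ sin(θ₄−θ₃)].
Numerator sine = +0.75126; denominator sine = +0.72176.
Result = 0.1275·0.74·(+0.75126) / (0.4288·(+0.72176)) = +0.22903 rad/s; magnitude 0.22903 rad/s.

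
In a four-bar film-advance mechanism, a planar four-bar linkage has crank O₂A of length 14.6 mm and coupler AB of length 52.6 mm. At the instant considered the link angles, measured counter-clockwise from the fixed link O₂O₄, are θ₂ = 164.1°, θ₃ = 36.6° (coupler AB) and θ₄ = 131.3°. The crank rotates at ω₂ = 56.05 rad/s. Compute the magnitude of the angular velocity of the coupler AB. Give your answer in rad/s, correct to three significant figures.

8.46

ω₂ = 56.05 rad/s
Differentiating the loop-closure r₂e^{iθ₂}+r₃e^{iθ₃}=r₁+r₄e^{iθ₄} gives r₂ω₂e^{iθ₂}+r₃ω₃e^{iθ₃}=r₄ω₄e^{iθ₄}.
Eliminating the other unknown: ω₃ = r₂ω₂ sin(θ₄−θ₂) / [r₃ sin(θ₃−θ₄)].
Numerator sine = -0.54171; denominator sine = -0.99664.
Result = 0.0146·56.05·(-0.54171) / (0.0526·(-0.99664)) = +8.4561 rad/s; magnitude 8.4561 rad/s.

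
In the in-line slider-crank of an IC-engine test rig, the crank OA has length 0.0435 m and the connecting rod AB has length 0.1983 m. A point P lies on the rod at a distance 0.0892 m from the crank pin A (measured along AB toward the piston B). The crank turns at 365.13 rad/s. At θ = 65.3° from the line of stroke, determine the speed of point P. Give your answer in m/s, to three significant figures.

15.5

ω = 365.1 rad/s.  Crank-pin speed |V_A| = rω = 15.883 m/s, perpendicular to OA.
Rod angle: sinφ = −(r/L) sinθ ⇒ φ = -11.496°; ω_rod = −rω cosθ/√(L²−r²sin²θ) = -34.155 rad/s.
V_P = V_A + ω_rod × AP, with AP = 0.0892 m along the rod.
Components: V_Px = −rω sinθ − a·ω_rod·sinφ = -15.037 m/s;  V_Py = rω cosθ + a·ω_rod·cosφ = +3.6515 m/s.
|V_P| = √(V_Px² + V_Py²) = 15.474 m/s.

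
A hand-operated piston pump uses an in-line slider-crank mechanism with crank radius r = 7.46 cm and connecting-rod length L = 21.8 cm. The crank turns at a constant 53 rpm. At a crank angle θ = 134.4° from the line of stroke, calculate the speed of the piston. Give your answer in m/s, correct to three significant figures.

ω = 2π·53/60 = 5.55 rad/s
For an in-line slider-crank, x = r cosθ + √(L² − r² sin²θ), so v = −rω sinθ·[1 + r cosθ/√(L² − r² sin²θ)].
With r = 0.0746 m, L = 0.218 m, θ = 134.4°: √(L² − r² sin²θ) = 0.21138 m.
v = −0.0746·5.55·0.71447·[1 + 0.0746·-0.69966/0.21138] = -0.22278 m/s.
|v| = 0.22278 m/s.

0.223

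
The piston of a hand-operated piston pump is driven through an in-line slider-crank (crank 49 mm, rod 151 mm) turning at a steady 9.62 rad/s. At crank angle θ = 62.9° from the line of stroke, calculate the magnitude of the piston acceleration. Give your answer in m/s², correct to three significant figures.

1.20

ω = 9.62 rad/s
x(θ) = r cosθ + √(L² − r² sin²θ); with ω constant, a = ω²·d²x/dθ².
d²x/dθ² = −r cosθ − r²(cos2θ)/√u − r⁴ sin²2θ/(4u^{3/2}),  u = L² − r² sin²θ = 0.0208983 m².
Substituting r = 0.049 m, L = 0.151 m, θ = 62.9°: d²x/dθ² = -0.01292 m.
a = ω²·d²x/dθ² = (9.62)²·(-0.01292) = -1.1957 m/s²;  |a| = 1.1957 m/s².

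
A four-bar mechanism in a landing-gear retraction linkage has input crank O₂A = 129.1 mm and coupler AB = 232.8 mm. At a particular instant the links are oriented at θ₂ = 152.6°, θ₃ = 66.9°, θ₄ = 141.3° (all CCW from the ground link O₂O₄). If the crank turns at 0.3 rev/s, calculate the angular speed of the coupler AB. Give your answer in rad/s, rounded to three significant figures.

ω₂ = 1.885 rad/s (from 0.3 rev/s).
Differentiating the loop-closure r₂e^{iθ₂}+r₃e^{iθ₃}=r₁+r₄e^{iθ₄} gives r₂ω₂e^{iθ₂}+r₃ω₃e^{iθ₃}=r₄ω₄e^{iθ₄}.
Eliminating the other unknown: ω₃ = r₂ω₂ sin(θ₄−θ₂) / [r₃ sin(θ₃−θ₄)].
Numerator sine = -0.19595; denominator sine = -0.96316.
Result = 0.1291·1.885·(-0.19595) / (0.2328·(-0.96316)) = +0.21266 rad/s; magnitude 0.21266 rad/s.

0.213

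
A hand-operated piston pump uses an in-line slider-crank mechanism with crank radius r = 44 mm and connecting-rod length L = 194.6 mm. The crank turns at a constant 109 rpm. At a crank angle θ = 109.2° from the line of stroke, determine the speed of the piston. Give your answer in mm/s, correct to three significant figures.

438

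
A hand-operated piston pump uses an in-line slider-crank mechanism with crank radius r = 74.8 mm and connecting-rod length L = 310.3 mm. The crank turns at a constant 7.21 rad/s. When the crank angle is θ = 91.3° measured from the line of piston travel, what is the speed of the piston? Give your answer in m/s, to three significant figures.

ω = 7.21 rad/s
For an in-line slider-crank, x = r cosθ + √(L² − r² sin²θ), so v = −rω sinθ·[1 + r cosθ/√(L² − r² sin²θ)].
With r = 0.0748 m, L = 0.3103 m, θ = 91.3°: √(L² − r² sin²θ) = 0.30115 m.
v = −0.0748·7.21·0.99974·[1 + 0.0748·-0.02269/0.30115] = -0.53613 m/s.
|v| = 0.53613 m/s.

0.536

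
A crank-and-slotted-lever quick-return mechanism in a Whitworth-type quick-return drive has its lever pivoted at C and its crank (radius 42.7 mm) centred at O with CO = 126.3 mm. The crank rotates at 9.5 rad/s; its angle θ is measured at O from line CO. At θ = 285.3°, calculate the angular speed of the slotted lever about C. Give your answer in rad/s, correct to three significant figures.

ω = 9.5 rad/s
Crank pin A relative to C: A = (d + r cosθ, r sinθ); lever angle φ = atan2(r sinθ, d + r cosθ).
Differentiating tanφ: φ̇ = rω(d cosθ + r)/(d² + r² + 2dr cosθ).
d² + r² + 2dr cosθ = |CA|² = 0.0206211 m²;  d cosθ + r = +0.076027 m.
|ω_lever| = |0.0427·9.5·+0.076027| / 0.0206211 = 1.4956 rad/s.

1.50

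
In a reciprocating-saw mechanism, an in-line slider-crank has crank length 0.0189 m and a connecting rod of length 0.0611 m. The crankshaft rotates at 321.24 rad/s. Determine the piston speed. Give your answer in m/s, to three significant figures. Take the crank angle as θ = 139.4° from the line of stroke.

ω = 321.2 rad/s
For an in-line slider-crank, x = r cosθ + √(L² − r² sin²θ), so v = −rω sinθ·[1 + r cosθ/√(L² − r² sin²θ)].
With r = 0.0189 m, L = 0.0611 m, θ = 139.4°: √(L² − r² sin²θ) = 0.059849 m.
v = −0.0189·321.2·0.65077·[1 + 0.0189·-0.75927/0.059849] = -3.0038 m/s.
|v| = 3.0038 m/s.

3.00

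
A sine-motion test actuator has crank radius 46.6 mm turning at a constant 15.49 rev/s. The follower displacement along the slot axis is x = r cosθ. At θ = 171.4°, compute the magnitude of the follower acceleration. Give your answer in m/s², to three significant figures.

ω = 97.33 rad/s (from 15.49 rev/s).
x = r cosθ ⇒ ẍ = −rω² cosθ (ω constant).
|a| = rω²|cosθ| = 0.0466·(97.33)²·|cos 171.4°| = 436.45 m/s².

436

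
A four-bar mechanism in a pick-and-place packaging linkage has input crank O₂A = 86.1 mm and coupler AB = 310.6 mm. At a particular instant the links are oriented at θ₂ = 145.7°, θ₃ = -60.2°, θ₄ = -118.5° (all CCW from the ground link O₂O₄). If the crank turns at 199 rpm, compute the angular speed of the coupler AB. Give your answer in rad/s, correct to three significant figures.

ω₂ = 20.84 rad/s (from 199 rpm).
Differentiating the loop-closure r₂e^{iθ₂}+r₃e^{iθ₃}=r₁+r₄e^{iθ₄} gives r₂ω₂e^{iθ₂}+r₃ω₃e^{iθ₃}=r₄ω₄e^{iθ₄}.
Eliminating the other unknown: ω₃ = r₂ω₂ sin(θ₄−θ₂) / [r₃ sin(θ₃−θ₄)].
Numerator sine = +0.99488; denominator sine = +0.85081.
Result = 0.0861·20.84·(+0.99488) / (0.3106·(+0.85081)) = +6.7549 rad/s; magnitude 6.7549 rad/s.

6.75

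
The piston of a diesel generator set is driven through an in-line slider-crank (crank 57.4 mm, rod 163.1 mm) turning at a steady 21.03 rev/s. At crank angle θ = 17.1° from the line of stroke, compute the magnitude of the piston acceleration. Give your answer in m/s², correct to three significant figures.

ω = 2π·21 = 132.1 rad/s
x(θ) = r cosθ + √(L² − r² sin²θ); with ω constant, a = ω²·d²x/dθ².
d²x/dθ² = −r cosθ − r²(cos2θ)/√u − r⁴ sin²2θ/(4u^{3/2}),  u = L² − r² sin²θ = 0.0263167 m².
Substituting r = 0.0574 m, L = 0.1631 m, θ = 17.1°: d²x/dθ² = -0.071861 m.
a = ω²·d²x/dθ² = (132.1)²·(-0.071861) = -1254.7 m/s²;  |a| = 1254.7 m/s².

1250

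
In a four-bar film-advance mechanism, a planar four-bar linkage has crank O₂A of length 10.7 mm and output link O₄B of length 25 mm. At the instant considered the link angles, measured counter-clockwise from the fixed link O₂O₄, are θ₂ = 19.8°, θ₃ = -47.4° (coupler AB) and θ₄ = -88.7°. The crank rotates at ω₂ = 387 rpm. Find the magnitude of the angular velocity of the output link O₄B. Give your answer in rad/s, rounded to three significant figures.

ω₂ = 40.53 rad/s (from 387 rpm).
Differentiating the loop-closure r₂e^{iθ₂}+r₃e^{iθ₃}=r₁+r₄e^{iθ₄} gives r₂ω₂e^{iθ₂}+r₃ω₃e^{iθ₃}=r₄ω₄e^{iθ₄}.
Eliminating the other unknown: ω₄ = r₂ω₂ sin(θ₂−θ₃) / [r₄ sin(θ₄−θ₃)].
Numerator sine = +0.92186; denominator sine = -0.66000.
Result = 0.0107·40.53·(+0.92186) / (0.025·(-0.66000)) = -24.227 rad/s; magnitude 24.227 rad/s.

24.2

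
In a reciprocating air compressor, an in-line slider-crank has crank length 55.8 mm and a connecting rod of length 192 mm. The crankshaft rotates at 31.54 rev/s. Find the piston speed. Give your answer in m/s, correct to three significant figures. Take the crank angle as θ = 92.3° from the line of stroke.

ω = 2π·31.5 = 198.2 rad/s
For an in-line slider-crank, x = r cosθ + √(L² − r² sin²θ), so v = −rω sinθ·[1 + r cosθ/√(L² − r² sin²θ)].
With r = 0.0558 m, L = 0.192 m, θ = 92.3°: √(L² − r² sin²θ) = 0.18373 m.
v = −0.0558·198.2·0.99919·[1 + 0.0558·-0.04013/0.18373] = -10.914 m/s.
|v| = 10.914 m/s.

10.9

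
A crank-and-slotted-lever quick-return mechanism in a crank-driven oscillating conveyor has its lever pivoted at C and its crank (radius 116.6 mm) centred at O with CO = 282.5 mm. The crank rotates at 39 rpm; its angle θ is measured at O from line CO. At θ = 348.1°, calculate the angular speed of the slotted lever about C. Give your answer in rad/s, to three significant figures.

1.19

ω = 4.084 rad/s (from 39 rpm).
Crank pin A relative to C: A = (d + r cosθ, r sinθ); lever angle φ = atan2(r sinθ, d + r cosθ).
Differentiating tanφ: φ̇ = rω(d cosθ + r)/(d² + r² + 2dr cosθ).
d² + r² + 2dr cosθ = |CA|² = 0.157865 m²;  d cosθ + r = +0.39303 m.
|ω_lever| = |0.1166·4.084·+0.39303| / 0.157865 = 1.1856 rad/s.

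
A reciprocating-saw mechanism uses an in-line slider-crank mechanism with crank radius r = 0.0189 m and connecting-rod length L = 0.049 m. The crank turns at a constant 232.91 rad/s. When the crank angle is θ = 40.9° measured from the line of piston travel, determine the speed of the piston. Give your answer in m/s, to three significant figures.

ω = 232.9 rad/s
For an in-line slider-crank, x = r cosθ + √(L² − r² sin²θ), so v = −rω sinθ·[1 + r cosθ/√(L² − r² sin²θ)].
With r = 0.0189 m, L = 0.049 m, θ = 40.9°: √(L² − r² sin²θ) = 0.047412 m.
v = −0.0189·232.9·0.65474·[1 + 0.0189·0.75585/0.047412] = -3.7506 m/s.
|v| = 3.7506 m/s.

3.75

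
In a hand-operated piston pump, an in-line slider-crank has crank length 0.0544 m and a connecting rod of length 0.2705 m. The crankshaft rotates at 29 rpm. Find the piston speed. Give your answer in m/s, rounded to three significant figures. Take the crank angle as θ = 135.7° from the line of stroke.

0.0986

ω = 2π·29/60 = 3.037 rad/s
For an in-line slider-crank, x = r cosθ + √(L² − r² sin²θ), so v = −rω sinθ·[1 + r cosθ/√(L² − r² sin²θ)].
With r = 0.0544 m, L = 0.2705 m, θ = 135.7°: √(L² − r² sin²θ) = 0.26782 m.
v = −0.0544·3.037·0.69842·[1 + 0.0544·-0.71569/0.26782] = -0.098609 m/s.
|v| = 0.098609 m/s.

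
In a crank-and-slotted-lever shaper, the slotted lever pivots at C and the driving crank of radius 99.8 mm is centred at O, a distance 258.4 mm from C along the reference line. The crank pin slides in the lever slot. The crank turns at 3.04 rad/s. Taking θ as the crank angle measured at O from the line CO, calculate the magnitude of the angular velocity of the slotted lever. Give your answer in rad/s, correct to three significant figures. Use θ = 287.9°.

0.587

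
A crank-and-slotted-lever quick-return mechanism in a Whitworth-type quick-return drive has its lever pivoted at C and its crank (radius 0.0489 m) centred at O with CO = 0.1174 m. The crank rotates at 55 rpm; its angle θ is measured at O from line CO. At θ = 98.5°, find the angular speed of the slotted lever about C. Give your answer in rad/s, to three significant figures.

0.614

ω = 5.76 rad/s (from 55 rpm).
Crank pin A relative to C: A = (d + r cosθ, r sinθ); lever angle φ = atan2(r sinθ, d + r cosθ).
Differentiating tanφ: φ̇ = rω(d cosθ + r)/(d² + r² + 2dr cosθ).
d² + r² + 2dr cosθ = |CA|² = 0.0144769 m²;  d cosθ + r = +0.031547 m.
|ω_lever| = |0.0489·5.76·+0.031547| / 0.0144769 = 0.61374 rad/s.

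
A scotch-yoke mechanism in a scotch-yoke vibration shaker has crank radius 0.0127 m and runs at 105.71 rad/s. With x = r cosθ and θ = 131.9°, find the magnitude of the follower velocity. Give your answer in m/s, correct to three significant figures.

ω = 105.7 rad/s
x = r cosθ ⇒ ẋ = −rω sinθ.
|v| = rω|sinθ| = 0.0127·105.7·|sin 131.9°| = 0.99925 m/s.

0.999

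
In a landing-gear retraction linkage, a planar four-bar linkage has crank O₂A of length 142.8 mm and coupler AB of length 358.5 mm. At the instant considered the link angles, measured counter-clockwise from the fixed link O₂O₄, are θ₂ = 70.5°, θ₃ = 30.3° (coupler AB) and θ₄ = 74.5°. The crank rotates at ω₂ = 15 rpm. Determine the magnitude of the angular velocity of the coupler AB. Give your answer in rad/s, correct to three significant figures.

0.0626

ω₂ = 1.571 rad/s (from 15 rpm).
Differentiating the loop-closure r₂e^{iθ₂}+r₃e^{iθ₃}=r₁+r₄e^{iθ₄} gives r₂ω₂e^{iθ₂}+r₃ω₃e^{iθ₃}=r₄ω₄e^{iθ₄}.
Eliminating the other unknown: ω₃ = r₂ω₂ sin(θ₄−θ₂) / [r₃ sin(θ₃−θ₄)].
Numerator sine = +0.06976; denominator sine = -0.69717.
Result = 0.1428·1.571·(+0.06976) / (0.3585·(-0.69717)) = -0.062605 rad/s; magnitude 0.062605 rad/s.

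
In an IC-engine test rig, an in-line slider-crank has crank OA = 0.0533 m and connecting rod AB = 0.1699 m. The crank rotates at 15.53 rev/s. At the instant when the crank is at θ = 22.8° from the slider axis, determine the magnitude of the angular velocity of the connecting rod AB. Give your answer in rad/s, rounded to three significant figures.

28.4

ω = 97.58 rad/s (converted from 15.53 rev/s).
The rod makes angle φ with the slider axis where L sinφ = r sinθ; differentiating, L cosφ·φ̇ = r ω cosθ.
L cosφ = √(L² − r² sin²θ) = 0.16864 m.
|ω_rod| = r ω |cosθ| / √(L² − r² sin²θ) = 0.0533·97.58·0.92186/0.16864 = 28.431 rad/s.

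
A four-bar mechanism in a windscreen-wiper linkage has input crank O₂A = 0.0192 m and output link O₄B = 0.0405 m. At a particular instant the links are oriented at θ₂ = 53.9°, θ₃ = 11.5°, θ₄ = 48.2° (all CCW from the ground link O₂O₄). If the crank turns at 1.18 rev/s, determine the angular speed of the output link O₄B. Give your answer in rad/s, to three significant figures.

3.97

ω₂ = 7.414 rad/s (from 1.18 rev/s).
Differentiating the loop-closure r₂e^{iθ₂}+r₃e^{iθ₃}=r₁+r₄e^{iθ₄} gives r₂ω₂e^{iθ₂}+r₃ω₃e^{iθ₃}=r₄ω₄e^{iθ₄}.
Eliminating the other unknown: ω₄ = r₂ω₂ sin(θ₂−θ₃) / [r₄ sin(θ₄−θ₃)].
Numerator sine = +0.67430; denominator sine = +0.59763.
Result = 0.0192·7.414·(+0.67430) / (0.0405·(+0.59763)) = +3.9658 rad/s; magnitude 3.9658 rad/s.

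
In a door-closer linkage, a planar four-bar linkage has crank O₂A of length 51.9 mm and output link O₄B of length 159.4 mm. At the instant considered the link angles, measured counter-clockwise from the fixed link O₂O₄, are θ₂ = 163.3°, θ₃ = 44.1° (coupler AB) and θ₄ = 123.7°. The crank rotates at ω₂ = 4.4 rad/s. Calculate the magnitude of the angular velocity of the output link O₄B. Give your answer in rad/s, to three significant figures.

1.27

ω₂ = 4.4 rad/s
Differentiating the loop-closure r₂e^{iθ₂}+r₃e^{iθ₃}=r₁+r₄e^{iθ₄} gives r₂ω₂e^{iθ₂}+r₃ω₃e^{iθ₃}=r₄ω₄e^{iθ₄}.
Eliminating the other unknown: ω₄ = r₂ω₂ sin(θ₂−θ₃) / [r₄ sin(θ₄−θ₃)].
Numerator sine = +0.87292; denominator sine = +0.98357.
Result = 0.0519·4.4·(+0.87292) / (0.1594·(+0.98357)) = +1.2715 rad/s; magnitude 1.2715 rad/s.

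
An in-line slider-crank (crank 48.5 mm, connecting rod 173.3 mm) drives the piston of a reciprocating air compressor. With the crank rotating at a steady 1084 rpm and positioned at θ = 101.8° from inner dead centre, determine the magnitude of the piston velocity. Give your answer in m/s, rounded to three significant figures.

ω = 2π·1084/60 = 113.5 rad/s
For an in-line slider-crank, x = r cosθ + √(L² − r² sin²θ), so v = −rω sinθ·[1 + r cosθ/√(L² − r² sin²θ)].
With r = 0.0485 m, L = 0.1733 m, θ = 101.8°: √(L² − r² sin²θ) = 0.16667 m.
v = −0.0485·113.5·0.97887·[1 + 0.0485·-0.20450/0.16667] = -5.0685 m/s.
|v| = 5.0685 m/s.

5.07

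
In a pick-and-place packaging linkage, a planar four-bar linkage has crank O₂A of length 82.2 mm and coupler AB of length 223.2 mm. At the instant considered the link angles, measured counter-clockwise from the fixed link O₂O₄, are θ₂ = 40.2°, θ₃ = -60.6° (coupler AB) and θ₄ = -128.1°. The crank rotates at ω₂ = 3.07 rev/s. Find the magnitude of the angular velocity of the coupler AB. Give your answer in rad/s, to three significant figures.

ω₂ = 19.29 rad/s (from 3.07 rev/s).
Differentiating the loop-closure r₂e^{iθ₂}+r₃e^{iθ₃}=r₁+r₄e^{iθ₄} gives r₂ω₂e^{iθ₂}+r₃ω₃e^{iθ₃}=r₄ω₄e^{iθ₄}.
Eliminating the other unknown: ω₃ = r₂ω₂ sin(θ₄−θ₂) / [r₃ sin(θ₃−θ₄)].
Numerator sine = -0.20279; denominator sine = +0.92388.
Result = 0.0822·19.29·(-0.20279) / (0.2232·(+0.92388)) = -1.5593 rad/s; magnitude 1.5593 rad/s.

1.56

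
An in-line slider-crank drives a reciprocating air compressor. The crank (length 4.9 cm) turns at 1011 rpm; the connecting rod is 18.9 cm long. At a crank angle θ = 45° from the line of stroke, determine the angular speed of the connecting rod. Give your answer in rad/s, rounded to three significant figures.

ω = 105.9 rad/s (converted from 1011 rpm).
The rod makes angle φ with the slider axis where L sinφ = r sinθ; differentiating, L cosφ·φ̇ = r ω cosθ.
L cosφ = √(L² − r² sin²θ) = 0.1858 m.
|ω_rod| = r ω |cosθ| / √(L² − r² sin²θ) = 0.049·105.9·0.70711/0.1858 = 19.743 rad/s.

19.7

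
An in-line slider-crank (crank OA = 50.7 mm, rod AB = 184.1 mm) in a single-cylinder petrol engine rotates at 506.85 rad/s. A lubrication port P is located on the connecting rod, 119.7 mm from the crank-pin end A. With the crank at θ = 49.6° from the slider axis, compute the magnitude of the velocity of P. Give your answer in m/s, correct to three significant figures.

22.7

ω = 506.9 rad/s.  Crank-pin speed |V_A| = rω = 25.697 m/s, perpendicular to OA.
Rod angle: sinφ = −(r/L) sinθ ⇒ φ = -12.106°; ω_rod = −rω cosθ/√(L²−r²sin²θ) = -92.524 rad/s.
V_P = V_A + ω_rod × AP, with AP = 0.1197 m along the rod.
Components: V_Px = −rω sinθ − a·ω_rod·sinφ = -21.892 m/s;  V_Py = rω cosθ + a·ω_rod·cosφ = +5.8261 m/s.
|V_P| = √(V_Px² + V_Py²) = 22.654 m/s.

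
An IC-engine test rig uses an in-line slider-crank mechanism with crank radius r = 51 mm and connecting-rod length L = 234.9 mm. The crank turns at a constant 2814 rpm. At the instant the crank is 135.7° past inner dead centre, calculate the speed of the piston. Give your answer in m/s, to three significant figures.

8.85

ω = 2π·2814/60 = 294.7 rad/s
For an in-line slider-crank, x = r cosθ + √(L² − r² sin²θ), so v = −rω sinθ·[1 + r cosθ/√(L² − r² sin²θ)].
With r = 0.051 m, L = 0.2349 m, θ = 135.7°: √(L² − r² sin²θ) = 0.23218 m.
v = −0.051·294.7·0.69842·[1 + 0.051·-0.71569/0.23218] = -8.8462 m/s.
|v| = 8.8462 m/s.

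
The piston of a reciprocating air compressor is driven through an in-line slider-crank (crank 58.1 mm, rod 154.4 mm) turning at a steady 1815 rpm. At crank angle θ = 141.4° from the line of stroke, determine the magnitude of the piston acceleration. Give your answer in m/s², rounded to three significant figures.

1430

ω = 2π·1815/60 = 190.1 rad/s
x(θ) = r cosθ + √(L² − r² sin²θ); with ω constant, a = ω²·d²x/dθ².
d²x/dθ² = −r cosθ − r²(cos2θ)/√u − r⁴ sin²2θ/(4u^{3/2}),  u = L² − r² sin²θ = 0.0225255 m².
Substituting r = 0.0581 m, L = 0.1544 m, θ = 141.4°: d²x/dθ² = +0.039622 m.
a = ω²·d²x/dθ² = (190.1)²·(+0.039622) = +1431.4 m/s²;  |a| = 1431.4 m/s².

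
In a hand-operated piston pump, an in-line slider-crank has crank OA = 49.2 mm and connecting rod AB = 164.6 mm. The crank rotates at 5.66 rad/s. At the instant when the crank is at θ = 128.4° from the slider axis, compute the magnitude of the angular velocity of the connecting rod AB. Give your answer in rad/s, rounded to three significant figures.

ω = 5.66 rad/s
The rod makes angle φ with the slider axis where L sinφ = r sinθ; differentiating, L cosφ·φ̇ = r ω cosθ.
L cosφ = √(L² − r² sin²θ) = 0.16002 m.
|ω_rod| = r ω |cosθ| / √(L² − r² sin²θ) = 0.0492·5.66·0.62115/0.16002 = 1.0809 rad/s.

1.08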